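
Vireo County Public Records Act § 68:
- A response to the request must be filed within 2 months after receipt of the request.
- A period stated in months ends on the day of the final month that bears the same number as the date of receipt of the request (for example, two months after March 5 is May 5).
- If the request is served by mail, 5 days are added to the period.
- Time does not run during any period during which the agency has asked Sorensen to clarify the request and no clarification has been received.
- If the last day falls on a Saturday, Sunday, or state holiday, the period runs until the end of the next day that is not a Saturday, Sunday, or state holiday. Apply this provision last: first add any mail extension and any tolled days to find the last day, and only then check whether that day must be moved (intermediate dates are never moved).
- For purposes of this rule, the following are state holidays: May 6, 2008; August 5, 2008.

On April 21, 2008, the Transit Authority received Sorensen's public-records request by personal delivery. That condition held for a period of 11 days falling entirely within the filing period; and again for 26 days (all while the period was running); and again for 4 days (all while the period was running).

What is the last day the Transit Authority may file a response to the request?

2 months after April 21, 2008 is June 21, 2008.
Service was not by mail, so no mail extension applies.
Tolling adds 11 days: June 21, 2008 + 11 days = July 2, 2008.
Tolling adds 26 days: July 2, 2008 + 26 days = July 28, 2008.
Tolling adds 4 days: July 28, 2008 + 4 days = August 1, 2008.
August 1, 2008 is a Friday and not a state holiday, so no extension applies.

August 1, 2008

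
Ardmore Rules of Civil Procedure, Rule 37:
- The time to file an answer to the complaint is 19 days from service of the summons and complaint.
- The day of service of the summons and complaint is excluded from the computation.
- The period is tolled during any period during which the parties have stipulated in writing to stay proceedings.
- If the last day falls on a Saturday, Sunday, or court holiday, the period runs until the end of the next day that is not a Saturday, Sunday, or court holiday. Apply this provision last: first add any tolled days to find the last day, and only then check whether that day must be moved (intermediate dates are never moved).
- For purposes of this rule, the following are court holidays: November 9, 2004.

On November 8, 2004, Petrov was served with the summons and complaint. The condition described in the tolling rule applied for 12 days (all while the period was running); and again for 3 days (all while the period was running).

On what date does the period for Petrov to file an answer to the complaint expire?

December 13, 2004

19 days after November 8, 2004 is November 27, 2004.
Tolling adds 12 days: November 27, 2004 + 12 days = December 9, 2004.
Tolling adds 3 days: December 9, 2004 + 3 days = December 12, 2004.
December 12, 2004 is Sunday. The next qualifying day is December 13, 2004.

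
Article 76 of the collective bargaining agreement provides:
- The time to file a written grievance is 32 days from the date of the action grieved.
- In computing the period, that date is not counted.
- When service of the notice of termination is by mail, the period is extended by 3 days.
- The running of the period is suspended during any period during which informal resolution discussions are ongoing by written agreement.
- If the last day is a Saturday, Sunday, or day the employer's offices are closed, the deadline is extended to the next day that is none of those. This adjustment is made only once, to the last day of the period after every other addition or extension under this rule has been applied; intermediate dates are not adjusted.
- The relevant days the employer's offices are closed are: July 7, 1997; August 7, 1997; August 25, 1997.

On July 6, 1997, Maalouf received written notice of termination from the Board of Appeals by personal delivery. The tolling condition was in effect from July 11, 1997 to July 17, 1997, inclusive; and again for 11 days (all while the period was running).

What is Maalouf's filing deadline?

32 days after July 6, 1997 is August 7, 1997.
Service was not by mail, so no mail extension applies.
From July 11, 1997 through July 17, 1997 inclusive is 7 days; tolling adds 7 days: August 7, 1997 + 7 days = August 14, 1997.
Tolling adds 11 days: August 14, 1997 + 11 days = August 25, 1997.
August 25, 1997 is a listed holiday. The next qualifying day is August 26, 1997.

August 26, 1997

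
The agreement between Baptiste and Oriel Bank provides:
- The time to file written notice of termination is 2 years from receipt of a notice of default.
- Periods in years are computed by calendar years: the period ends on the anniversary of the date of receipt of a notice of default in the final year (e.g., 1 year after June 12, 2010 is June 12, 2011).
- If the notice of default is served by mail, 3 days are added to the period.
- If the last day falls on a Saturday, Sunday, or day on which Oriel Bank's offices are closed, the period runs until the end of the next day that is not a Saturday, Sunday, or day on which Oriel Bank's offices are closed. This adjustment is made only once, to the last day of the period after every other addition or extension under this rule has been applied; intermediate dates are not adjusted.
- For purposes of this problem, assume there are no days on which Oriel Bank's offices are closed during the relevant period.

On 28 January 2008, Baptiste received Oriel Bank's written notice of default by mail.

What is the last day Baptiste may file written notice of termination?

February 1, 2010

2 years after 28 January 2008 is January 28, 2010.
Service was by mail, adding 3 days: January 28, 2010 + 3 days = January 31, 2010.
January 31, 2010 is Sunday. The next qualifying day is February 1, 2010.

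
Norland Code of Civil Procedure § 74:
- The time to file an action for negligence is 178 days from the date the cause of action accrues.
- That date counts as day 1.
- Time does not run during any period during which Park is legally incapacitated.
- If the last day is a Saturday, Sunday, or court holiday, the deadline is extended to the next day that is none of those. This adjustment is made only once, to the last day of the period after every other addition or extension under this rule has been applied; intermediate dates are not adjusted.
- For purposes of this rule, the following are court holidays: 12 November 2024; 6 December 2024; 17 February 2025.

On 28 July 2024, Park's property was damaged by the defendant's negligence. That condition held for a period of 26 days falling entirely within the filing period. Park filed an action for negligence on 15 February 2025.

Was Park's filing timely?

Counting 28 July 2024 as day 1, day 178 is January 21, 2025.
Tolling adds 26 days: January 21, 2025 + 26 days = February 16, 2025.
February 16, 2025 is Sunday; February 17, 2025 is a listed holiday. The next qualifying day is February 18, 2025.
The deadline is February 18, 2025; the filing on February 15, 2025 is on or before that date.

Yes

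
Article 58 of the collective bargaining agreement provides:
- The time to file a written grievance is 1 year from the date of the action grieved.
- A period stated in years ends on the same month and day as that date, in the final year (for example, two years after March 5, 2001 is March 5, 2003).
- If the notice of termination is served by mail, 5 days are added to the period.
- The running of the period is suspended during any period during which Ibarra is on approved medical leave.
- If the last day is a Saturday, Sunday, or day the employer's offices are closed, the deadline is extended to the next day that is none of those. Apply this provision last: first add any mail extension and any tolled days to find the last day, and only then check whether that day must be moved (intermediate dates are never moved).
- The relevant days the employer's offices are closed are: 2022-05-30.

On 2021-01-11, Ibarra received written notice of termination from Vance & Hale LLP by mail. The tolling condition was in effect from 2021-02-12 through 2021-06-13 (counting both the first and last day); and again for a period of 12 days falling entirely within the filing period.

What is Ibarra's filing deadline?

May 31, 2022

1 year after 2021-01-11 is January 11, 2022.
Service was by mail, adding 5 days: January 11, 2022 + 5 days = January 16, 2022.
From February 12, 2021 through June 13, 2021 inclusive is 122 days; tolling adds 122 days: January 16, 2022 + 122 days = May 18, 2022.
Tolling adds 12 days: May 18, 2022 + 12 days = May 30, 2022.
May 30, 2022 is a listed holiday. The next qualifying day is May 31, 2022.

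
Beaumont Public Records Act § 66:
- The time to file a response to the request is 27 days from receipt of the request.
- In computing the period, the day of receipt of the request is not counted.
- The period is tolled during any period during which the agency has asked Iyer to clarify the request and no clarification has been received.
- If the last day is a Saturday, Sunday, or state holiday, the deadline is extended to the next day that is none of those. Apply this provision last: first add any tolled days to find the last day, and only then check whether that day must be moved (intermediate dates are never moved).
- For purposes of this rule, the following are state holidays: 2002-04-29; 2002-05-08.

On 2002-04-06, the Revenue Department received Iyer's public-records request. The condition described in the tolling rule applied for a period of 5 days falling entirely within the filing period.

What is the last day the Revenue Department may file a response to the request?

27 days after 2002-04-06 is May 3, 2002.
Tolling adds 5 days: May 3, 2002 + 5 days = May 8, 2002.
May 8, 2002 is a listed holiday. The next qualifying day is May 9, 2002.

May 9, 2002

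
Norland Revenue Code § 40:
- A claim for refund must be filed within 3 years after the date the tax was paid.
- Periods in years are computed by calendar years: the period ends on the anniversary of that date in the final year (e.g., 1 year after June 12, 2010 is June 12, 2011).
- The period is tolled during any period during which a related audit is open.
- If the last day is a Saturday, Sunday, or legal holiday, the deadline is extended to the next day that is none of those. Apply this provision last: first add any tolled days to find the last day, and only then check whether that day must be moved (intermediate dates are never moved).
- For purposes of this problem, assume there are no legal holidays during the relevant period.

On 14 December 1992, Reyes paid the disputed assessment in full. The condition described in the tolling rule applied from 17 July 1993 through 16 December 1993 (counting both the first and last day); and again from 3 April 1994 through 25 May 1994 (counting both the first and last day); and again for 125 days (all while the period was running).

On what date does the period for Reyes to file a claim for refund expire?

3 years after 14 December 1992 is December 14, 1995.
From July 17, 1993 through December 16, 1993 inclusive is 153 days; tolling adds 153 days: December 14, 1995 + 153 days = May 15, 1996.
From April 3, 1994 through May 25, 1994 inclusive is 53 days; tolling adds 53 days: May 15, 1996 + 53 days = July 7, 1996.
Tolling adds 125 days: July 7, 1996 + 125 days = November 9, 1996.
November 9, 1996 is Saturday; November 10, 1996 is Sunday. The next qualifying day is November 11, 1996.

November 11, 1996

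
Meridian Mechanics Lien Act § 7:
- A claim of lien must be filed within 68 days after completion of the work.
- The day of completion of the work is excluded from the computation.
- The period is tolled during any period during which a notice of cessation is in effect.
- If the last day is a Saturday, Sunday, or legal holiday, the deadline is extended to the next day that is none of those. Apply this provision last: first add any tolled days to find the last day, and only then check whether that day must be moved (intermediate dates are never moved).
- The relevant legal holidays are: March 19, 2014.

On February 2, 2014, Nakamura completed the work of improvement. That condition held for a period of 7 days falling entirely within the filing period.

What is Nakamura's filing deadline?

April 18, 2014

68 days after February 2, 2014 is April 11, 2014.
Tolling adds 7 days: April 11, 2014 + 7 days = April 18, 2014.
April 18, 2014 is a Friday and not a legal holiday, so no extension applies.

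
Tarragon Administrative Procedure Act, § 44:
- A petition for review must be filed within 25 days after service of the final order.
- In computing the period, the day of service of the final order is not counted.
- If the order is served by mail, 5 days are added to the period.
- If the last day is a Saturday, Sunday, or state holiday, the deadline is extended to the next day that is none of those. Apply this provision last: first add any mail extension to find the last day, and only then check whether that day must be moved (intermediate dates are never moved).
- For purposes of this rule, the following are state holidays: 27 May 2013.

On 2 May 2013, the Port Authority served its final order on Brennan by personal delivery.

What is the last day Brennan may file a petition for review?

May 28, 2013

25 days after 2 May 2013 is May 27, 2013.
Service was not by mail, so no mail extension applies.
May 27, 2013 is a listed holiday. The next qualifying day is May 28, 2013.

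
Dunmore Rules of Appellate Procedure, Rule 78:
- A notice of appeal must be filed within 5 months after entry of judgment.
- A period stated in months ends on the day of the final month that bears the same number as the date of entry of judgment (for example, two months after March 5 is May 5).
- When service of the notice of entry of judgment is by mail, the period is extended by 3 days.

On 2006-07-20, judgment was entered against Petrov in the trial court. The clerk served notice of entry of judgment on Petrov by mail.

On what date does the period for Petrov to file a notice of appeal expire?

December 23, 2006

5 months after 2006-07-20 is December 20, 2006.
Service was by mail, adding 3 days: December 20, 2006 + 3 days = December 23, 2006.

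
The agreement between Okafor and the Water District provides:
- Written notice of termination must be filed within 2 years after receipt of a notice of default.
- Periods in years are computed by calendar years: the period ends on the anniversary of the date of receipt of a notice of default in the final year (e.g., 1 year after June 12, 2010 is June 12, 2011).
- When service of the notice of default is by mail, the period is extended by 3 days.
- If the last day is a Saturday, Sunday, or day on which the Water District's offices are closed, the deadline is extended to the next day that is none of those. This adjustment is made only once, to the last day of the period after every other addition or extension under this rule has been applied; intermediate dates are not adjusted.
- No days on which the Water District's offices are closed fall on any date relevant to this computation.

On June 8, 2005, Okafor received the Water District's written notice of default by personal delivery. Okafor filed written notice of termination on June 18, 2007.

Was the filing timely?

No

2 years after June 8, 2005 is June 8, 2007.
Service was not by mail, so no mail extension applies.
June 8, 2007 is a Friday and not a day on which the Water District's offices are closed, so no extension applies.
The deadline is June 8, 2007; the filing on June 18, 2007 is after that date.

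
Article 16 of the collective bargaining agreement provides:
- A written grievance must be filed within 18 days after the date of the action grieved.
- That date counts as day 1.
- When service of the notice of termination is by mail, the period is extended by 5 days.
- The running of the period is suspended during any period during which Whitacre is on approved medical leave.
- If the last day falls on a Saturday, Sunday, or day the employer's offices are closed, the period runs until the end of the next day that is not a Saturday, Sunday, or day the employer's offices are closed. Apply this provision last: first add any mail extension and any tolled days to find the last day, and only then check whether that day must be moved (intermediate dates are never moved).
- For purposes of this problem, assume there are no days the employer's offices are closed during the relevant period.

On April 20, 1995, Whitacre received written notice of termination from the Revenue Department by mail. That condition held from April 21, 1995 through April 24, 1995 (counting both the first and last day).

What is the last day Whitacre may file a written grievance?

Counting April 20, 1995 as day 1, day 18 is May 7, 1995.
Service was by mail, adding 5 days: May 7, 1995 + 5 days = May 12, 1995.
From April 21, 1995 through April 24, 1995 inclusive is 4 days; tolling adds 4 days: May 12, 1995 + 4 days = May 16, 1995.
May 16, 1995 is a Tuesday and not a day the employer's offices are closed, so no extension applies.

May 16, 1995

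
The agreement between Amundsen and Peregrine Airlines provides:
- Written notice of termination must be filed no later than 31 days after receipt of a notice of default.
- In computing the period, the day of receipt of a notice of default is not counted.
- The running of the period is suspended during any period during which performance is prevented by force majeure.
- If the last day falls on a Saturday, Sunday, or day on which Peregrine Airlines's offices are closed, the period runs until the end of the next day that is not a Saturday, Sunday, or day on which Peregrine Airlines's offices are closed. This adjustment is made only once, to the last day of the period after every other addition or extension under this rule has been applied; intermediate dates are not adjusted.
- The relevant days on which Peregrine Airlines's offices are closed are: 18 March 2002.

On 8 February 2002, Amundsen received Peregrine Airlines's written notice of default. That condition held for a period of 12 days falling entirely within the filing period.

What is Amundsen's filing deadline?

March 25, 2002

31 days after 8 February 2002 is March 11, 2002.
Tolling adds 12 days: March 11, 2002 + 12 days = March 23, 2002.
March 23, 2002 is Saturday; March 24, 2002 is Sunday. The next qualifying day is March 25, 2002.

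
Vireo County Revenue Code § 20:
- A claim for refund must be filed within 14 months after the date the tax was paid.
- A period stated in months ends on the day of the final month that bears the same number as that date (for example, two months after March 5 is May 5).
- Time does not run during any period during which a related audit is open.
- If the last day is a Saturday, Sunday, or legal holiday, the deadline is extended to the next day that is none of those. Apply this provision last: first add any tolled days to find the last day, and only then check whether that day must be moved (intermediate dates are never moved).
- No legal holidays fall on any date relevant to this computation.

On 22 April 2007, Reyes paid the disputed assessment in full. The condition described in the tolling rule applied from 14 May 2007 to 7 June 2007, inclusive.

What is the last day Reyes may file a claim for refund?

July 17, 2008

14 months after 22 April 2007 is June 22, 2008.
From May 14, 2007 through June 7, 2007 inclusive is 25 days; tolling adds 25 days: June 22, 2008 + 25 days = July 17, 2008.
July 17, 2008 is a Thursday and not a legal holiday, so no extension applies.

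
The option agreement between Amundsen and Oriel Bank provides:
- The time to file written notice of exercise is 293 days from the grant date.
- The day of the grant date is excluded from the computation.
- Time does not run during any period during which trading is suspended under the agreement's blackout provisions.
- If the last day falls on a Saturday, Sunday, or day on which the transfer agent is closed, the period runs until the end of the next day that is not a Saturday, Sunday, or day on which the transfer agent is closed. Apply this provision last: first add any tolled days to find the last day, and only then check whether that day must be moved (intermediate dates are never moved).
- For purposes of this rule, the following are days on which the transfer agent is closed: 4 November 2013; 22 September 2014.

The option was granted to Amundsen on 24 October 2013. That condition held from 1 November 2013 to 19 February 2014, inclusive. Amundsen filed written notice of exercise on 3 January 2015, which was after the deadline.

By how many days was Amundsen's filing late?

32 days

293 days after 24 October 2013 is August 13, 2014.
From November 1, 2013 through February 19, 2014 inclusive is 111 days; tolling adds 111 days: August 13, 2014 + 111 days = December 2, 2014.
December 2, 2014 is a Tuesday and not a day on which the transfer agent is closed, so no extension applies.
The deadline is December 2, 2014; from December 2, 2014 to January 3, 2015 is 32 days.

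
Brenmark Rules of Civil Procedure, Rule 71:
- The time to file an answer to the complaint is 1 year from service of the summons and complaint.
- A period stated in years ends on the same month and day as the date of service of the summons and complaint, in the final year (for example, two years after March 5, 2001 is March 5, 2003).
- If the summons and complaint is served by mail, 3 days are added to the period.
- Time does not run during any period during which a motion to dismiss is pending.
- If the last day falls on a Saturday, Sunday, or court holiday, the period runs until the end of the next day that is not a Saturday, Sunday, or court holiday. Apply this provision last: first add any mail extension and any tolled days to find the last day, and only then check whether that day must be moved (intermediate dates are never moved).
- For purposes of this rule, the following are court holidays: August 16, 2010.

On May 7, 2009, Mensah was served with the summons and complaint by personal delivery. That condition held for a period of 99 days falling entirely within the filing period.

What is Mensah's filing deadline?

1 year after May 7, 2009 is May 7, 2010.
Service was not by mail, so no mail extension applies.
Tolling adds 99 days: May 7, 2010 + 99 days = August 14, 2010.
August 14, 2010 is Saturday; August 15, 2010 is Sunday; August 16, 2010 is a listed holiday. The next qualifying day is August 17, 2010.

August 17, 2010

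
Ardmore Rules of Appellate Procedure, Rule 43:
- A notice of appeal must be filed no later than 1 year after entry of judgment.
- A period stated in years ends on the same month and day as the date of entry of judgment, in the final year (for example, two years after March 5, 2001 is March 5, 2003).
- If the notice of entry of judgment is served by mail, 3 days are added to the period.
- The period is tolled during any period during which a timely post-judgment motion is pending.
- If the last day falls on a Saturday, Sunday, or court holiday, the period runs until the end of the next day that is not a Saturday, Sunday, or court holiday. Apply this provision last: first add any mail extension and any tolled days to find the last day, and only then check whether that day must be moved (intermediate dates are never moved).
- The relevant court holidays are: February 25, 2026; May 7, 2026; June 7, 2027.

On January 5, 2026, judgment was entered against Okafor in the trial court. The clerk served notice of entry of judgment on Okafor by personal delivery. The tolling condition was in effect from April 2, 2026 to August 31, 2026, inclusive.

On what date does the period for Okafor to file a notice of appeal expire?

1 year after January 5, 2026 is January 5, 2027.
Service was not by mail, so no mail extension applies.
From April 2, 2026 through August 31, 2026 inclusive is 152 days; tolling adds 152 days: January 5, 2027 + 152 days = June 6, 2027.
June 6, 2027 is Sunday; June 7, 2027 is a listed holiday. The next qualifying day is June 8, 2027.

June 8, 2027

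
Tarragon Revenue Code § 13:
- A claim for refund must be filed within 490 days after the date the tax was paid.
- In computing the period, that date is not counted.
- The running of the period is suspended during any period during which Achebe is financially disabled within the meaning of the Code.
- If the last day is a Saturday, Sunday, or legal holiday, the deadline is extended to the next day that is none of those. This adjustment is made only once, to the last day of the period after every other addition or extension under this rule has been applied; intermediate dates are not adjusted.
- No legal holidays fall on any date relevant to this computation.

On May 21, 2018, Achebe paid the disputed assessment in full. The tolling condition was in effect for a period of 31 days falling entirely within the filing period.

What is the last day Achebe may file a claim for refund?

490 days after May 21, 2018 is September 23, 2019.
Tolling adds 31 days: September 23, 2019 + 31 days = October 24, 2019.
October 24, 2019 is a Thursday and not a legal holiday, so no extension applies.

October 24, 2019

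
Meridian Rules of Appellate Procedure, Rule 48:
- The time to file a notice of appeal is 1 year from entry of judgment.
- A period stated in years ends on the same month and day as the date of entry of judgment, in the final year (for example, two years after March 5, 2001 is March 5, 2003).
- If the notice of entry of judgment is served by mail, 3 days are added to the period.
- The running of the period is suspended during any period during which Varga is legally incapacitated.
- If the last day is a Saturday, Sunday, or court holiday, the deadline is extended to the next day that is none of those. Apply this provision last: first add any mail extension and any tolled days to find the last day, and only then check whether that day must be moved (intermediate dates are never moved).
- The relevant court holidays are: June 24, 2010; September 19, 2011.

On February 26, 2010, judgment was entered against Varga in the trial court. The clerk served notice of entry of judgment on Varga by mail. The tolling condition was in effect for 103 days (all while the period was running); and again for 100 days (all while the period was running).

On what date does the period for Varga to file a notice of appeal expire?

1 year after February 26, 2010 is February 26, 2011.
Service was by mail, adding 3 days: February 26, 2011 + 3 days = March 1, 2011.
Tolling adds 103 days: March 1, 2011 + 103 days = June 12, 2011.
Tolling adds 100 days: June 12, 2011 + 100 days = September 20, 2011.
September 20, 2011 is a Tuesday and not a court holiday, so no extension applies.

September 20, 2011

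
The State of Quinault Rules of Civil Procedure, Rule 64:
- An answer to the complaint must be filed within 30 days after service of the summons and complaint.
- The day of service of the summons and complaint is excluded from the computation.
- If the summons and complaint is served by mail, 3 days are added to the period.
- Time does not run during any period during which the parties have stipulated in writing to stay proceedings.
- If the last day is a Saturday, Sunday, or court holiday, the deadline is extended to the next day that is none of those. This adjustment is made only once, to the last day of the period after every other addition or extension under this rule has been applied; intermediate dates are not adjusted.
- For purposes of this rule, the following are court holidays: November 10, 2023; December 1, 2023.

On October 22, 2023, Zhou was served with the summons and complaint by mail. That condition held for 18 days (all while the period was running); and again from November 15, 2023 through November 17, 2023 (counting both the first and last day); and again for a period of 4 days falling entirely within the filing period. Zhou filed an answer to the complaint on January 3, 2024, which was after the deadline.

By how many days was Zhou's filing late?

30 days after October 22, 2023 is November 21, 2023.
Service was by mail, adding 3 days: November 21, 2023 + 3 days = November 24, 2023.
Tolling adds 18 days: November 24, 2023 + 18 days = December 12, 2023.
From November 15, 2023 through November 17, 2023 inclusive is 3 days; tolling adds 3 days: December 12, 2023 + 3 days = December 15, 2023.
Tolling adds 4 days: December 15, 2023 + 4 days = December 19, 2023.
December 19, 2023 is a Tuesday and not a court holiday, so no extension applies.
The deadline is December 19, 2023; from December 19, 2023 to January 3, 2024 is 15 days.

15 days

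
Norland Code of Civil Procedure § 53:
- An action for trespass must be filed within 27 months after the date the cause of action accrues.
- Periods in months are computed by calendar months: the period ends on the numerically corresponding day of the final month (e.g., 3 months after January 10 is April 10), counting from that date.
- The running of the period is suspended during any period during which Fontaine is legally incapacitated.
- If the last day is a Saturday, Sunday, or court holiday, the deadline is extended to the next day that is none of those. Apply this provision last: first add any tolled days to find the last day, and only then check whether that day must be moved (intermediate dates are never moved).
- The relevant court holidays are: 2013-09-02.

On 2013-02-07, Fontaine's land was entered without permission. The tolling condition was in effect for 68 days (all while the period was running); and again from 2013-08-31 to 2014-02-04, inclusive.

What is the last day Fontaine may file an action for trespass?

December 21, 2015

27 months after 2013-02-07 is May 7, 2015.
Tolling adds 68 days: May 7, 2015 + 68 days = July 14, 2015.
From August 31, 2013 through February 4, 2014 inclusive is 158 days; tolling adds 158 days: July 14, 2015 + 158 days = December 19, 2015.
December 19, 2015 is Saturday; December 20, 2015 is Sunday. The next qualifying day is December 21, 2015.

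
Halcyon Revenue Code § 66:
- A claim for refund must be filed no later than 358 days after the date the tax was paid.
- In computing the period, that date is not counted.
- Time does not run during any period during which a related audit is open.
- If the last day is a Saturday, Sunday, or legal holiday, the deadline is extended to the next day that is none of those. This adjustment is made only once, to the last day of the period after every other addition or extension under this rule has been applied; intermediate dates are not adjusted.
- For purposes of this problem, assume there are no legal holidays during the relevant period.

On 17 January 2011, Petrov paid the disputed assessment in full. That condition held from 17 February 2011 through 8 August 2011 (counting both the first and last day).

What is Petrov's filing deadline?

358 days after 17 January 2011 is January 10, 2012.
From February 17, 2011 through August 8, 2011 inclusive is 173 days; tolling adds 173 days: January 10, 2012 + 173 days = July 1, 2012.
July 1, 2012 is Sunday. The next qualifying day is July 2, 2012.

July 2, 2012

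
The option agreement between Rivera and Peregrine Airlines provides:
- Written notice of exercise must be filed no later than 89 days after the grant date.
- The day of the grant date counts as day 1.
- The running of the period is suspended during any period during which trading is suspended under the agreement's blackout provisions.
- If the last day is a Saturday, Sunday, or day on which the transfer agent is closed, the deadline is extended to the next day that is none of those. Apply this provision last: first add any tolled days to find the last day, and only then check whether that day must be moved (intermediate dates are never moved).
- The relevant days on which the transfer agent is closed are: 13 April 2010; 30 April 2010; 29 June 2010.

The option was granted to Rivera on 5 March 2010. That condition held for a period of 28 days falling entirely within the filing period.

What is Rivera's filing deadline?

June 30, 2010

Counting 5 March 2010 as day 1, day 89 is June 1, 2010.
Tolling adds 28 days: June 1, 2010 + 28 days = June 29, 2010.
June 29, 2010 is a listed holiday. The next qualifying day is June 30, 2010.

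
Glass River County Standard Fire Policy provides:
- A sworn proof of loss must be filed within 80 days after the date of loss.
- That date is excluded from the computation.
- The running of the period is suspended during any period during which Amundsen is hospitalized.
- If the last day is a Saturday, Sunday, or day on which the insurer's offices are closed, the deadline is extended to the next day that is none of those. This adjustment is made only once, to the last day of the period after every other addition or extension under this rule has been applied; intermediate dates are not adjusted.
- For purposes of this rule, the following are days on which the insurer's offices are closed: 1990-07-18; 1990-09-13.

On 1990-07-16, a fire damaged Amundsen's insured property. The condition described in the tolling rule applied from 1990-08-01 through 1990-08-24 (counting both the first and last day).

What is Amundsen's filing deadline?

80 days after 1990-07-16 is October 4, 1990.
From August 1, 1990 through August 24, 1990 inclusive is 24 days; tolling adds 24 days: October 4, 1990 + 24 days = October 28, 1990.
October 28, 1990 is Sunday. The next qualifying day is October 29, 1990.

October 29, 1990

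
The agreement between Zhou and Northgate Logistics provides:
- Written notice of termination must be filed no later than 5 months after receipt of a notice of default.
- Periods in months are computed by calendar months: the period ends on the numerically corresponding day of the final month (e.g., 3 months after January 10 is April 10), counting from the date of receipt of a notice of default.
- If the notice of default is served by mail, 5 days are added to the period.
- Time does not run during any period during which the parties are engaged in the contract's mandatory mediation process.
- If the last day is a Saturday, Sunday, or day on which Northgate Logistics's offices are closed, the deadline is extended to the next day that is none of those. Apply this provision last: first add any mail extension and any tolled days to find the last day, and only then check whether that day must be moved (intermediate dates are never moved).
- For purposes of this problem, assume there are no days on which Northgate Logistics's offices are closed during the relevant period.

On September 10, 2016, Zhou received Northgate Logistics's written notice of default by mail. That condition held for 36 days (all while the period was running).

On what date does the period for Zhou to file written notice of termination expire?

5 months after September 10, 2016 is February 10, 2017.
Service was by mail, adding 5 days: February 10, 2017 + 5 days = February 15, 2017.
Tolling adds 36 days: February 15, 2017 + 36 days = March 23, 2017.
March 23, 2017 is a Thursday and not a day on which Northgate Logistics's offices are closed, so no extension applies.

March 23, 2017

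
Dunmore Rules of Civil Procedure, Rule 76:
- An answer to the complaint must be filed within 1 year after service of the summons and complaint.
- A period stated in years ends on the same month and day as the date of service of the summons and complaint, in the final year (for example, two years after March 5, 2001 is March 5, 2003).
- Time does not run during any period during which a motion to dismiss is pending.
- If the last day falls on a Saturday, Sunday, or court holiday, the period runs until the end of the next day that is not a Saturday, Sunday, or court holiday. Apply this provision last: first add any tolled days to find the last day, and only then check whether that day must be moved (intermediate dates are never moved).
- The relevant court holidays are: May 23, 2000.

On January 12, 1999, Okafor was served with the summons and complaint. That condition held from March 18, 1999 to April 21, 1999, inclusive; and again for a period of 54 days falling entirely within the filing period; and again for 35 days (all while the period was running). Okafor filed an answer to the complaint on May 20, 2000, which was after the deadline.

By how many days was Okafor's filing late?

1 year after January 12, 1999 is January 12, 2000.
From March 18, 1999 through April 21, 1999 inclusive is 35 days; tolling adds 35 days: January 12, 2000 + 35 days = February 16, 2000.
Tolling adds 54 days: February 16, 2000 + 54 days = April 10, 2000.
Tolling adds 35 days: April 10, 2000 + 35 days = May 15, 2000.
May 15, 2000 is a Monday and not a court holiday, so no extension applies.
The deadline is May 15, 2000; from May 15, 2000 to May 20, 2000 is 5 days.

5 days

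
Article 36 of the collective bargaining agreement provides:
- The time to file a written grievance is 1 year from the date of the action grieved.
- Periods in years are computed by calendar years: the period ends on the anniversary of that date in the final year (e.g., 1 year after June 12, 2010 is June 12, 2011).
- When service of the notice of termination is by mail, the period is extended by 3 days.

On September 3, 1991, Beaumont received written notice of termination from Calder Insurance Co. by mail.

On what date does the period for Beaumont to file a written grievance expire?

1 year after September 3, 1991 is September 3, 1992.
Service was by mail, adding 3 days: September 3, 1992 + 3 days = September 6, 1992.

September 6, 1992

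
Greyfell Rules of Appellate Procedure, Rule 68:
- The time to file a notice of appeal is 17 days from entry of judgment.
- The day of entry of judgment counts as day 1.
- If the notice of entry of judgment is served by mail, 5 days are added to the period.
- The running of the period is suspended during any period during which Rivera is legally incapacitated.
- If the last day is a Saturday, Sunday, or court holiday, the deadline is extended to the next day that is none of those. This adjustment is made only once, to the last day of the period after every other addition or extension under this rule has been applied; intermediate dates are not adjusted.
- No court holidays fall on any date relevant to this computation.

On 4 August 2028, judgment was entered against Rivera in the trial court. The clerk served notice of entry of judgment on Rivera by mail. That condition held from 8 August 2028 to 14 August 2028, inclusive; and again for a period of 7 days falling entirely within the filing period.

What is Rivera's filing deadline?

September 8, 2028

Counting 4 August 2028 as day 1, day 17 is August 20, 2028.
Service was by mail, adding 5 days: August 20, 2028 + 5 days = August 25, 2028.
From August 8, 2028 through August 14, 2028 inclusive is 7 days; tolling adds 7 days: August 25, 2028 + 7 days = September 1, 2028.
Tolling adds 7 days: September 1, 2028 + 7 days = September 8, 2028.
September 8, 2028 is a Friday and not a court holiday, so no extension applies.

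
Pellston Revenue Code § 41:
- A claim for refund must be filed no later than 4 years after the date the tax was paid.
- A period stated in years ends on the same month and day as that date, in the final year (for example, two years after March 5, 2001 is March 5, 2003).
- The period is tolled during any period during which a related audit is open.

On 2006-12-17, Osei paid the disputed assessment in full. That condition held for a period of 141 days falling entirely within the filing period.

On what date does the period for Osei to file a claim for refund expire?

4 years after 2006-12-17 is December 17, 2010.
Tolling adds 141 days: December 17, 2010 + 141 days = May 7, 2011.

May 7, 2011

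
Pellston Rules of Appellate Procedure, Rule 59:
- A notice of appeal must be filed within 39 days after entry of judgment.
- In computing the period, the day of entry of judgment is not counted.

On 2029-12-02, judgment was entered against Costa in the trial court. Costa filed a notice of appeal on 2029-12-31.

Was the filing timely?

39 days after 2029-12-02 is January 10, 2030.
The deadline is January 10, 2030; the filing on December 31, 2029 is on or before that date.

Yes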